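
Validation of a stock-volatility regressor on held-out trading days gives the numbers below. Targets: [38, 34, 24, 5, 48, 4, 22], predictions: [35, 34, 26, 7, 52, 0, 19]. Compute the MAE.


Absolute errors: |38-35|=3, |34-34|=0, |24-26|=2, |5-7|=2, |48-52|=4, |4-0|=4, |22-19|=3
Sum = 18
MAE = 18/7 = 18/7

18/7


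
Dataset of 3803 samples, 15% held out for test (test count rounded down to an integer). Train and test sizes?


Test = ⌊3803·15/100⌋ = 570
Train = 3803 - 570 = 3233

Train: 3233, Test: 570


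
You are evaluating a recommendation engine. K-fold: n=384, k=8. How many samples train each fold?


Fold size = 384/8 = 48
Training per fold = 384 - 48 = 336

336


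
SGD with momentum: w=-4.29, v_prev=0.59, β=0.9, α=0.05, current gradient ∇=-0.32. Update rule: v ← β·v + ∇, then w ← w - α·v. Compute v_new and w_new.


v_new = 0.9·0.59 - 0.32 = 0.531 - 0.32 = 0.211
w_new = -4.29 - 0.05·0.211 = -4.29 - 0.01055 = -4.30055

v_new=0.211, w_new=-4.30055


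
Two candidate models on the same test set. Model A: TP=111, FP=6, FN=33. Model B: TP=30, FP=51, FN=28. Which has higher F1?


Model A: P=111/117=0.9487, R=111/144=0.7708, F1=2PR/(P+R)=2TP/(2TP+FP+FN)=222/261=0.8506
Model B: P=30/81=0.3704, R=30/58=0.5172, F1=2PR/(P+R)=2TP/(2TP+FP+FN)=60/139=0.4317
0.8506 > 0.4317 → Model A

Model A


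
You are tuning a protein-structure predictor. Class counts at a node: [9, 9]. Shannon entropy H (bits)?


Probabilities: [9/18, 9/18] ≈ [0.5, 0.5]
H = -((9/18)·log₂(9/18) + (9/18)·log₂(9/18))
  = 1.0 bits

1.0 bits


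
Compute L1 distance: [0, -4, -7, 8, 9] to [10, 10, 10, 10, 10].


d = |0-10| + |-4-10| + |-7-10| + |8-10| + |9-10|
  = 10 + 14 + 17 + 2 + 1
  = 44

44


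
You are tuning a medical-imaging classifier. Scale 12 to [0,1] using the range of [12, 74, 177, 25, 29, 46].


min=12, max=177
(12-12)/(177-12) = 0/165 = 0.0

0.0


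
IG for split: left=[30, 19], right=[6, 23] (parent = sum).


Parent = [36, 42], H_parent = 0.9957
H_left = 0.9633 (n=49), H_right = 0.7355 (n=29)
H_children = (49/78)·0.9633 + (29/78)·0.7355 = 0.8786
IG = 0.9957 - 0.8786 = 0.1171

0.1171


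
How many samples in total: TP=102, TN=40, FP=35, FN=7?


Total = TP + TN + FP + FN
= 102 + 40 + 35 + 7
= 184
(Predicted positive: 137, predicted negative: 47)

184


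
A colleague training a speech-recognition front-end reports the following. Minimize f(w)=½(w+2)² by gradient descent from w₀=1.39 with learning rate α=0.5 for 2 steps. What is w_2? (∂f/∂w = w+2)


step 1: grad = 1.39+2 = 3.39; w = 1.39 - 0.5·(3.39) = -0.305
step 2: grad = -0.305+2 = 1.695; w = -0.305 - 0.5·(1.695) = -1.1525

-1.1525


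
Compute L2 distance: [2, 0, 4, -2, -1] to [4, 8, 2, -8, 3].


d = √((2-4)² + (0-8)² + (4-2)² + (-2+ 8)² + (-1-3)²)
  = √(4 + 64 + 4 + 36 + 16)
  = √124 = 11.1355

11.1355


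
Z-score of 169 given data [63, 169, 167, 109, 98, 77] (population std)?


μ = 113.8333, σ = 40.9976
z = (169 - 113.8333)/40.9976 = 1.3456

1.3456


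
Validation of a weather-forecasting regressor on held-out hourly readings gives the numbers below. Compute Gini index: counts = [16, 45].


Probabilities: [16/61, 45/61] ≈ [0.2623, 0.7377]
Σpᵢ² = (256 + 2025)/61² = 2281/3721
Gini = 1 - Σpᵢ² = 1 - 2281/3721 = 0.387

0.387


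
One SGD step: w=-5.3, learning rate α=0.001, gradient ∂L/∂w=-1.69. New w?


w_new = w - α·∇
= -5.3 - 0.001·-1.69
= -5.3 + 0.00169
= -5.29831

-5.29831


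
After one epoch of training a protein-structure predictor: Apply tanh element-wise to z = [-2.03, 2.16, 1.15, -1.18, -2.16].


tanh(-2.03) = -0.9661
tanh(2.16) = 0.9737
tanh(1.15) = 0.8178
tanh(-1.18) = -0.8275
tanh(-2.16) = -0.9737
result = [-0.9661, 0.9737, 0.8178, -0.8275, -0.9737]

[-0.9661, 0.9737, 0.8178, -0.8275, -0.9737]


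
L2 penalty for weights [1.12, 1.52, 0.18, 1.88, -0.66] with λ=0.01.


‖w‖₂² = (1.12)² + (1.52)² + (0.18)² + (1.88)² + (-0.66)²
     = 1.2544 + 2.3104 + 0.0324 + 3.5344 + 0.4356
     = 7.5672
λ·‖w‖₂² = 0.01·7.5672 = 0.075672

0.075672


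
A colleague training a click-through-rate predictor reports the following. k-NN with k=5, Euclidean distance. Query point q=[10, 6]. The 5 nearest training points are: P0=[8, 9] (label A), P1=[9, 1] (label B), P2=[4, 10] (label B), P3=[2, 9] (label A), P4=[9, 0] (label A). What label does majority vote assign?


d(q,P0) = 3.6056  (label A)
d(q,P1) = 5.099  (label B)
d(q,P2) = 7.2111  (label B)
d(q,P3) = 8.544  (label A)
d(q,P4) = 6.0828  (label A)
Votes: A=3, B=2
Majority → A

A


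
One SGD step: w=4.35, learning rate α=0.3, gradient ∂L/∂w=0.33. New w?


w_new = w - α·∇
= 4.35 - 0.3·0.33
= 4.35 - 0.099
= 4.251

4.251


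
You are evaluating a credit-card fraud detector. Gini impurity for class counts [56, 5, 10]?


Probabilities: [56/71, 5/71, 10/71] ≈ [0.7887, 0.0704, 0.1408]
Σpᵢ² = (3136 + 25 + 100)/71² = 3261/5041
Gini = 1 - Σpᵢ² = 1 - 3261/5041 = 0.3531

0.3531


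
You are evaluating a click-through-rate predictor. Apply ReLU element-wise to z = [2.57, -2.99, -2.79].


ReLU(2.57) = max(0, 2.57) = 2.57
ReLU(-2.99) = max(0, -2.99) = 0.0
ReLU(-2.79) = max(0, -2.79) = 0.0
result = [2.57, 0.0, 0.0]

[2.57, 0.0, 0.0]


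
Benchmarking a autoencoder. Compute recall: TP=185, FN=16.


Recall = TP/(TP+FN)
= 185/(185+16)
= 185/201 = 92.04%

92.04%


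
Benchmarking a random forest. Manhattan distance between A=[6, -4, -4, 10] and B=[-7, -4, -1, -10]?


d = |6+ 7| + |-4+ 4| + |-4+ 1| + |10+ 10|
  = 13 + 0 + 3 + 20
  = 36

36


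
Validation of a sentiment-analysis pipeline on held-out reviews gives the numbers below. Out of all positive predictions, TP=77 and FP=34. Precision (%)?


Precision = TP/(TP+FP)
= 77/(77+34)
= 77/111 = 69.37%

69.37%


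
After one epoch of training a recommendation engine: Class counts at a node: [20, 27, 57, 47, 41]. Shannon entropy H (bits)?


Probabilities: [20/192, 27/192, 57/192, 47/192, 41/192] ≈ [0.1042, 0.1406, 0.2969, 0.2448, 0.2135]
H = -((20/192)·log₂(20/192) + (27/192)·log₂(27/192) + (57/192)·log₂(57/192) + (47/192)·log₂(47/192) + (41/192)·log₂(41/192))
  = 2.2307 bits

2.2307 bits


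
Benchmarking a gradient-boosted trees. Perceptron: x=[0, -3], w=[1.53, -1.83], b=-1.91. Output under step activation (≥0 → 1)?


z = (0)·(1.53) + (-3)·(-1.83) - 1.91
  = 3.58
step(z) = 1 (z≥0)

1


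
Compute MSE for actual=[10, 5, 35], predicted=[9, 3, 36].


Squared errors: (10-9)²=1, (5-3)²=4, (35-36)²=1
Sum = 6
MSE = 6/3 = 2

2


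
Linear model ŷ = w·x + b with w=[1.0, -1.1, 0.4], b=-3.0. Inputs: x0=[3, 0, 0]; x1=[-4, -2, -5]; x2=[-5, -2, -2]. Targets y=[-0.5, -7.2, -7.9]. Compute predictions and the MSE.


ŷ0 = (1.0)·(3) + (-1.1)·(0) + (0.4)·(0) - 3.0 = 0.0
ŷ1 = (1.0)·(-4) + (-1.1)·(-2) + (0.4)·(-5) - 3.0 = -6.8
ŷ2 = (1.0)·(-5) + (-1.1)·(-2) + (0.4)·(-2) - 3.0 = -6.6
errors² = [0.25, 0.16, 1.69]
MSE = 2.1000/3 = 0.7

0.7


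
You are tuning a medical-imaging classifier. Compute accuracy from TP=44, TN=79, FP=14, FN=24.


Accuracy = (TP+TN)/(TP+TN+FP+FN)
= (44+79)/(161)
= 123/161 = 76.4%

76.4%


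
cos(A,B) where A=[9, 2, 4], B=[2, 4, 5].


A·B = 9·2 + 2·4 + 4·5 = 46
‖A‖ = √101 = 10.0499, ‖B‖ = √45 = 6.7082
cos = 46/(√101·√45) = 46/√4545 = 0.6823

0.6823


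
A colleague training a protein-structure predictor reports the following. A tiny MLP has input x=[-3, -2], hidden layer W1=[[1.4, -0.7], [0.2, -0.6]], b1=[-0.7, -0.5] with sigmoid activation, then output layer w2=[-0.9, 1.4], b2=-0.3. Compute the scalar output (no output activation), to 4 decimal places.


z1[0] = (1.4)·(-3) + (-0.7)·(-2) - 0.7 = -3.5
z1[1] = (0.2)·(-3) + (-0.6)·(-2) - 0.5 = 0.1
h = sigmoid(z1) = [0.0293, 0.525]
output = (-0.9)·(0.0293) + (1.4)·(0.525) - 0.3 = 0.4086

0.4086


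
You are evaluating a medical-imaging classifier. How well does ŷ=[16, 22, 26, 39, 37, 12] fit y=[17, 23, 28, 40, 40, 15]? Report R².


ȳ = 27.1667
SS_res = Σ(y-ŷ)² = 25
SS_tot = Σ(y-ȳ)² = 598.83
R² = 1 - SS_res/SS_tot = 1 - 0.0417 = 0.9583

0.9583


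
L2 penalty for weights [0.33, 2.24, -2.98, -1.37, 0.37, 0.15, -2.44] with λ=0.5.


‖w‖₂² = (0.33)² + (2.24)² + (-2.98)² + (-1.37)² + (0.37)² + (0.15)² + (-2.44)²
     = 0.1089 + 5.0176 + 8.8804 + 1.8769 + 0.1369 + 0.0225 + 5.9536
     = 21.9968
λ·‖w‖₂² = 0.5·21.9968 = 10.9984

10.9984


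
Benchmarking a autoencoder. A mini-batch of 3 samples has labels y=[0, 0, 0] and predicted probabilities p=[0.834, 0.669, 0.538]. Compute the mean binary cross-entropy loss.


L[0] = -ln(1-0.834) = -ln(0.166) = 1.7958
L[1] = -ln(1-0.669) = -ln(0.331) = 1.1056
L[2] = -ln(1-0.538) = -ln(0.462) = 0.7722
mean = (1.7958 + 1.1056 + 0.7722)/3 = 1.2245

1.2245


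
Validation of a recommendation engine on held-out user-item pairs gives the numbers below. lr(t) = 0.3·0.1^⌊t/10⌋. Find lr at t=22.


n_drops = ⌊22/10⌋ = 2
lr = 0.3·0.1^2 = 0.3·0.01 = 0.003

0.003


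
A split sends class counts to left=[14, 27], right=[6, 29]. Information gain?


Parent = [20, 56], H_parent = 0.8315
H_left = 0.9262 (n=41), H_right = 0.661 (n=35)
H_children = (41/76)·0.9262 + (35/76)·0.661 = 0.8041
IG = 0.8315 - 0.8041 = 0.0274

0.0274


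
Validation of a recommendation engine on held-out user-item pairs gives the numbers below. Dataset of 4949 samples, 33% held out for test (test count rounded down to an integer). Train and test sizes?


Test = ⌊4949·33/100⌋ = 1633
Train = 4949 - 1633 = 3316

Train: 3316, Test: 1633


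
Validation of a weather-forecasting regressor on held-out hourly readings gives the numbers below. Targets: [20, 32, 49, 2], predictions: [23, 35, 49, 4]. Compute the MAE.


Absolute errors: |20-23|=3, |32-35|=3, |49-49|=0, |2-4|=2
Sum = 8
MAE = 8/4 = 2

2


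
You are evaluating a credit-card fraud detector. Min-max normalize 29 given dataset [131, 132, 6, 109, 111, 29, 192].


min=6, max=192
(29-6)/(192-6) = 23/186 = 0.1237

0.1237


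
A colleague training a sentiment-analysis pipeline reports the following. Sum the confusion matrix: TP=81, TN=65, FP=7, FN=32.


Total = TP + TN + FP + FN
= 81 + 65 + 7 + 32
= 185
(Predicted positive: 88, predicted negative: 97)

185


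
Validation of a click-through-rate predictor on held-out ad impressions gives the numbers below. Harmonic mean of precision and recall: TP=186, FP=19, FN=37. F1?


Precision = 186/205 = 0.9073
Recall = 186/223 = 0.8341
F1 = 2·P·R/(P+R) = 2·TP/(2·TP+FP+FN) = 372/(372+19+37) = 372/428 = 0.8692

0.8692


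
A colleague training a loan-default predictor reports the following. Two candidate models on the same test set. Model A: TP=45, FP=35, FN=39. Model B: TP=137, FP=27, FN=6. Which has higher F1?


Model A: P=45/80=0.5625, R=45/84=0.5357, F1=2PR/(P+R)=2TP/(2TP+FP+FN)=90/164=0.5488
Model B: P=137/164=0.8354, R=137/143=0.958, F1=2PR/(P+R)=2TP/(2TP+FP+FN)=274/307=0.8925
0.5488 < 0.8925 → Model B

Model B


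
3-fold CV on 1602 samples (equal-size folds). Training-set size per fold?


Fold size = 1602/3 = 534
Training per fold = 1602 - 534 = 1068

1068


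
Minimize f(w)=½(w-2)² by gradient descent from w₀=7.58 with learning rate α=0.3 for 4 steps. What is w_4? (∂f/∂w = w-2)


step 1: grad = 7.58-2 = 5.58; w = 7.58 - 0.3·(5.58) = 5.906
step 2: grad = 5.906-2 = 3.906; w = 5.906 - 0.3·(3.906) = 4.7342
step 3: grad = 4.7342-2 = 2.7342; w = 4.7342 - 0.3·(2.7342) = 3.91394
step 4: grad = 3.91394-2 = 1.91394; w = 3.91394 - 0.3·(1.91394) = 3.339758

3.339758


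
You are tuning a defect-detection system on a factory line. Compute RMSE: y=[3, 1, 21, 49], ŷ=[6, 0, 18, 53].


MSE = 35/4 = 8.75
RMSE = √(35/4) = 2.958

2.958


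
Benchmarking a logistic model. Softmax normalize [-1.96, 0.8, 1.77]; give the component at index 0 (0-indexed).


Exponentials: e^-1.96=0.1409, e^0.8=2.2255, e^1.77=5.8709
Sum = 8.2373
Softmax = [0.0171, 0.2702, 0.7127]
p[0] = 0.1409/8.2373 = 0.0171

0.0171


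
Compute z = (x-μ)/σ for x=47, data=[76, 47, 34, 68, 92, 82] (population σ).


μ = 66.5, σ = 20.0811
z = (47 - 66.5)/20.0811 = -0.9711

-0.9711


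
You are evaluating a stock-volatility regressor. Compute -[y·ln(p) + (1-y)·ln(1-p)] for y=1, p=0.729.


BCE = -[y·ln(p) + (1-y)·ln(1-p)]
= -1·ln(0.729) - 0
= -ln(0.729) = 0.3161

0.3161


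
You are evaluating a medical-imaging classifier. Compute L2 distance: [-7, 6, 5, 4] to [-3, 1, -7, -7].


d = √((-7+ 3)² + (6-1)² + (5+ 7)² + (4+ 7)²)
  = √(16 + 25 + 144 + 121)
  = √306 = 17.4929

17.4929


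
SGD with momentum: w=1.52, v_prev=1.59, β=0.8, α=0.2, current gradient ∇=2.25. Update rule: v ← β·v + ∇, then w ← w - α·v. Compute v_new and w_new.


v_new = 0.8·1.59 + 2.25 = 1.272 + 2.25 = 3.522
w_new = 1.52 - 0.2·3.522 = 1.52 - 0.7044 = 0.8156

v_new=3.522, w_new=0.8156


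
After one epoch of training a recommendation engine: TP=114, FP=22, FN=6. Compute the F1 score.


Precision = 114/136 = 0.8382
Recall = 114/120 = 0.95
F1 = 2·P·R/(P+R) = 2·TP/(2·TP+FP+FN) = 228/(228+22+6) = 228/256 = 0.8906

0.8906


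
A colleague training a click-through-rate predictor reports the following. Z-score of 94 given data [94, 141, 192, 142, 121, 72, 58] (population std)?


μ = 117.1429, σ = 42.89
z = (94 - 117.1429)/42.89 = -0.5396

-0.5396


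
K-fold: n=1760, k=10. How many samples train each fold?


Fold size = 1760/10 = 176
Training per fold = 1760 - 176 = 1584

1584


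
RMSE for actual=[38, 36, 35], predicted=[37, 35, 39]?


MSE = 18/3 = 6
RMSE = √(18/3) = 2.4495

2.4495


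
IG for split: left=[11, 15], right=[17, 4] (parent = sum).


Parent = [28, 19], H_parent = 0.9734
H_left = 0.9829 (n=26), H_right = 0.7025 (n=21)
H_children = (26/47)·0.9829 + (21/47)·0.7025 = 0.8576
IG = 0.9734 - 0.8576 = 0.1158

0.1158


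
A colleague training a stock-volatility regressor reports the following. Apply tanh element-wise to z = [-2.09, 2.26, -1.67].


tanh(-2.09) = -0.9699
tanh(2.26) = 0.9785
tanh(-1.67) = -0.9316
result = [-0.9699, 0.9785, -0.9316]

[-0.9699, 0.9785, -0.9316]


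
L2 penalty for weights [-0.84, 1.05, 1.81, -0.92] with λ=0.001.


‖w‖₂² = (-0.84)² + (1.05)² + (1.81)² + (-0.92)²
     = 0.7056 + 1.1025 + 3.2761 + 0.8464
     = 5.9306
λ·‖w‖₂² = 0.001·5.9306 = 0.005931

0.005931


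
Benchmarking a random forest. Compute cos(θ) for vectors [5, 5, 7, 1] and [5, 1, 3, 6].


A·B = 5·5 + 5·1 + 7·3 + 1·6 = 57
‖A‖ = √100 = 10, ‖B‖ = √71 = 8.4261
cos = 57/(√100·√71) = 57/√7100 = 0.6765

0.6765


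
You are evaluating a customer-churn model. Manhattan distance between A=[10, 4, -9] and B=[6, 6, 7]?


d = |10-6| + |4-6| + |-9-7|
  = 4 + 2 + 16
  = 22

22


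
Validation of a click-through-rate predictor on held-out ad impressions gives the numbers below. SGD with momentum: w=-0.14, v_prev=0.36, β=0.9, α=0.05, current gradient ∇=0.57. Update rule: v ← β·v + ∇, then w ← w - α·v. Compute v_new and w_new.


v_new = 0.9·0.36 + 0.57 = 0.324 + 0.57 = 0.894
w_new = -0.14 - 0.05·0.894 = -0.14 - 0.0447 = -0.1847

v_new=0.894, w_new=-0.1847


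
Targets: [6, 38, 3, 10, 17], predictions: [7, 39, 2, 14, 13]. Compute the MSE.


Squared errors: (6-7)²=1, (38-39)²=1, (3-2)²=1, (10-14)²=16, (17-13)²=16
Sum = 35
MSE = 35/5 = 7

7


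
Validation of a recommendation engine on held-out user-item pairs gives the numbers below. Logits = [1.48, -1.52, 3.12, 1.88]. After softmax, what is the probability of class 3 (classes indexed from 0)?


Exponentials: e^1.48=4.3929, e^-1.52=0.2187, e^3.12=22.6464, e^1.88=6.5535
Sum = 33.8115
Softmax = [0.1299, 0.0065, 0.6698, 0.1938]
p[3] = 6.5535/33.8115 = 0.1938

0.1938


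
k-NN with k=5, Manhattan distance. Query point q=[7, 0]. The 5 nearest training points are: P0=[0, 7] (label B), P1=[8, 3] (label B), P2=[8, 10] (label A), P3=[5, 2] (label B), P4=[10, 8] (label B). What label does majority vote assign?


d(q,P0) = 14  (label B)
d(q,P1) = 4  (label B)
d(q,P2) = 11  (label A)
d(q,P3) = 4  (label B)
d(q,P4) = 11  (label B)
Votes: A=1, B=4
Majority → B

B


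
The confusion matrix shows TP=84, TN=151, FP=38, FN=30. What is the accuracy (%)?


Accuracy = (TP+TN)/(TP+TN+FP+FN)
= (84+151)/(303)
= 235/303 = 77.56%

77.56%


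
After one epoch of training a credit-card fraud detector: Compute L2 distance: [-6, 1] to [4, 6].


d = √((-6-4)² + (1-6)²)
  = √(100 + 25)
  = √125 = 11.1803

11.1803


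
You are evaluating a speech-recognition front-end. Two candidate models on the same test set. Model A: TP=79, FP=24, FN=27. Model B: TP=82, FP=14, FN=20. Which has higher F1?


Model A: P=79/103=0.767, R=79/106=0.7453, F1=2PR/(P+R)=2TP/(2TP+FP+FN)=158/209=0.756
Model B: P=82/96=0.8542, R=82/102=0.8039, F1=2PR/(P+R)=2TP/(2TP+FP+FN)=164/198=0.8283
0.756 < 0.8283 → Model B

Model B


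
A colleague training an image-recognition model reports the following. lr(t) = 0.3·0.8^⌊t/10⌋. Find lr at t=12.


n_drops = ⌊12/10⌋ = 1
lr = 0.3·0.8^1 = 0.3·0.8 = 0.24

0.24


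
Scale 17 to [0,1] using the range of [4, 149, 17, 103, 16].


min=4, max=149
(17-4)/(149-4) = 13/145 = 0.0897

0.0897


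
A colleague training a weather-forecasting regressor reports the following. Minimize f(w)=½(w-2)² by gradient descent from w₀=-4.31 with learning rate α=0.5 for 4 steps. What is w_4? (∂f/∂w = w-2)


step 1: grad = -4.31-2 = -6.31; w = -4.31 - 0.5·(-6.31) = -1.155
step 2: grad = -1.155-2 = -3.155; w = -1.155 - 0.5·(-3.155) = 0.4225
step 3: grad = 0.4225-2 = -1.5775; w = 0.4225 - 0.5·(-1.5775) = 1.21125
step 4: grad = 1.21125-2 = -0.78875; w = 1.21125 - 0.5·(-0.78875) = 1.605625

1.605625


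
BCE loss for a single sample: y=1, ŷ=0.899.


BCE = -[y·ln(p) + (1-y)·ln(1-p)]
= -1·ln(0.899) - 0
= -ln(0.899) = 0.1065

0.1065


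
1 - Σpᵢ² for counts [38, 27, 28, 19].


Probabilities: [38/112, 27/112, 28/112, 19/112] ≈ [0.3393, 0.2411, 0.25, 0.1696]
Σpᵢ² = (1444 + 729 + 784 + 361)/112² = 3318/12544
Gini = 1 - Σpᵢ² = 1 - 3318/12544 = 0.7355

0.7355


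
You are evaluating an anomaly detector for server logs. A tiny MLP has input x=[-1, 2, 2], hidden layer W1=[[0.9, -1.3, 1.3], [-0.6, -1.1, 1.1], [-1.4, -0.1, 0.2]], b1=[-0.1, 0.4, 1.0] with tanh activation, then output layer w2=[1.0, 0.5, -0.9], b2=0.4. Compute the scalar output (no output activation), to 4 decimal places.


z1[0] = (0.9)·(-1) + (-1.3)·(2) + (1.3)·(2) - 0.1 = -1.0
z1[1] = (-0.6)·(-1) + (-1.1)·(2) + (1.1)·(2) + 0.4 = 1.0
z1[2] = (-1.4)·(-1) + (-0.1)·(2) + (0.2)·(2) + 1.0 = 2.6
h = tanh(z1) = [-0.7616, 0.7616, 0.989]
output = (1.0)·(-0.7616) + (0.5)·(0.7616) + (-0.9)·(0.989) + 0.4 = -0.8709

-0.8709


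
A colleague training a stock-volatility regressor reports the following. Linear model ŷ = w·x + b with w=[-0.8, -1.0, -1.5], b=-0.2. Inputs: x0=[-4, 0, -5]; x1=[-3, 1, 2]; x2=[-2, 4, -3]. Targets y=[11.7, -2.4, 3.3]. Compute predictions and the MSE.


ŷ0 = (-0.8)·(-4) + (-1.0)·(0) + (-1.5)·(-5) - 0.2 = 10.5
ŷ1 = (-0.8)·(-3) + (-1.0)·(1) + (-1.5)·(2) - 0.2 = -1.8
ŷ2 = (-0.8)·(-2) + (-1.0)·(4) + (-1.5)·(-3) - 0.2 = 1.9
errors² = [1.44, 0.36, 1.96]
MSE = 3.7600/3 = 1.2533

1.2533


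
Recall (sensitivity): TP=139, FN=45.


Recall = TP/(TP+FN)
= 139/(139+45)
= 139/184 = 75.54%

75.54%


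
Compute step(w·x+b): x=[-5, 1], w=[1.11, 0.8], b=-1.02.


z = (-5)·(1.11) + (1)·(0.8) - 1.02
  = -5.77
step(z) = 0 (z<0)

0


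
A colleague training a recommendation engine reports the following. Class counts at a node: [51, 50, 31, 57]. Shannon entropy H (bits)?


Probabilities: [51/189, 50/189, 31/189, 57/189] ≈ [0.2698, 0.2646, 0.164, 0.3016]
H = -((51/189)·log₂(51/189) + (50/189)·log₂(50/189) + (31/189)·log₂(31/189) + (57/189)·log₂(57/189))
  = 1.9668 bits

1.9668 bits


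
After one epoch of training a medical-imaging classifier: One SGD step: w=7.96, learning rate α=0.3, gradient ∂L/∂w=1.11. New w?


w_new = w - α·∇
= 7.96 - 0.3·1.11
= 7.96 - 0.333
= 7.627

7.627


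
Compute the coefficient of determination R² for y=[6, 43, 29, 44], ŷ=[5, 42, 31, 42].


ȳ = 30.5
SS_res = Σ(y-ŷ)² = 10
SS_tot = Σ(y-ȳ)² = 941
R² = 1 - SS_res/SS_tot = 1 - 0.0106 = 0.9894

0.9894


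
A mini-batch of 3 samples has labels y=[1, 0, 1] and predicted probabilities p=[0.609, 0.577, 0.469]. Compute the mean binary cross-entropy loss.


L[0] = -ln(0.609) = 0.4959
L[1] = -ln(1-0.577) = -ln(0.423) = 0.8604
L[2] = -ln(0.469) = 0.7572
mean = (0.4959 + 0.8604 + 0.7572)/3 = 0.7045

0.7045


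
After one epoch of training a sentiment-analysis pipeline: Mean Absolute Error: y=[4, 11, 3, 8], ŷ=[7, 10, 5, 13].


Absolute errors: |4-7|=3, |11-10|=1, |3-5|=2, |8-13|=5
Sum = 11
MAE = 11/4 = 11/4

11/4


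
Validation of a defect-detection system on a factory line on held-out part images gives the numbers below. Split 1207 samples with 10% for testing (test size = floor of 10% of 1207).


Test = ⌊1207·10/100⌋ = 120
Train = 1207 - 120 = 1087

Train: 1087, Test: 120


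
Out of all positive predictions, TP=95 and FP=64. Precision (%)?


Precision = TP/(TP+FP)
= 95/(95+64)
= 95/159 = 59.75%

59.75%


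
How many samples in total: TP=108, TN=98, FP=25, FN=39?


Total = TP + TN + FP + FN
= 108 + 98 + 25 + 39
= 270
(Predicted positive: 133, predicted negative: 137)

270


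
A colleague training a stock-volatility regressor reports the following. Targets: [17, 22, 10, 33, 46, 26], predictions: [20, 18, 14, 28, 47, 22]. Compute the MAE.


Absolute errors: |17-20|=3, |22-18|=4, |10-14|=4, |33-28|=5, |46-47|=1, |26-22|=4
Sum = 21
MAE = 21/6 = 7/2

7/2


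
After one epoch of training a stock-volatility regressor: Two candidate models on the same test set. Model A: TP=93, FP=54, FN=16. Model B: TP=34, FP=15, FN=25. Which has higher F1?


Model A: P=93/147=0.6327, R=93/109=0.8532, F1=2PR/(P+R)=2TP/(2TP+FP+FN)=186/256=0.7266
Model B: P=34/49=0.6939, R=34/59=0.5763, F1=2PR/(P+R)=2TP/(2TP+FP+FN)=68/108=0.6296
0.7266 > 0.6296 → Model A

Model A


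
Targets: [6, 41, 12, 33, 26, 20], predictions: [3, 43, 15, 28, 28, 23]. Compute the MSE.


Squared errors: (6-3)²=9, (41-43)²=4, (12-15)²=9, (33-28)²=25, (26-28)²=4, (20-23)²=9
Sum = 60
MSE = 60/6 = 10

10


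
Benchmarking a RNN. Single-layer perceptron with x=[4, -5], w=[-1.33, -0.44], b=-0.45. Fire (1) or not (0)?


z = (4)·(-1.33) + (-5)·(-0.44) - 0.45
  = -3.57
step(z) = 0 (z<0)

0


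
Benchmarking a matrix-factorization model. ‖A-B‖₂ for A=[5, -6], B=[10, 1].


d = √((5-10)² + (-6-1)²)
  = √(25 + 49)
  = √74 = 8.6023

8.6023


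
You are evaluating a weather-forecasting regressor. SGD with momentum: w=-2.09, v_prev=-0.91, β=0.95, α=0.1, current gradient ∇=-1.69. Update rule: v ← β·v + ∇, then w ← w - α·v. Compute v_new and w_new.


v_new = 0.95·-0.91 - 1.69 = -0.8645 - 1.69 = -2.5545
w_new = -2.09 - 0.1·-2.5545 = -2.09 + 0.25545 = -1.83455

v_new=-2.5545, w_new=-1.83455


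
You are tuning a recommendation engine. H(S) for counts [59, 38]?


Probabilities: [59/97, 38/97] ≈ [0.6082, 0.3918]
H = -((59/97)·log₂(59/97) + (38/97)·log₂(38/97))
  = 0.9659 bits

0.9659 bits


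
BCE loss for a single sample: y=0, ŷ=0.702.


BCE = -[y·ln(p) + (1-y)·ln(1-p)]
= -0 - 1·ln(1-0.702)
= -ln(0.298) = 1.2107

1.2107


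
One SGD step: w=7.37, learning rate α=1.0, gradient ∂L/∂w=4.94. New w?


w_new = w - α·∇
= 7.37 - 1.0·4.94
= 7.37 - 4.94
= 2.43

2.43


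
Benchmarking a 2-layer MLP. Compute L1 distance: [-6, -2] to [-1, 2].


d = |-6+ 1| + |-2-2|
  = 5 + 4
  = 9

9


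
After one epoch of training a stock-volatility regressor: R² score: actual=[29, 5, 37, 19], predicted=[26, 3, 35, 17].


ȳ = 22.5
SS_res = Σ(y-ŷ)² = 21
SS_tot = Σ(y-ȳ)² = 571
R² = 1 - SS_res/SS_tot = 1 - 0.0368 = 0.9632

0.9632


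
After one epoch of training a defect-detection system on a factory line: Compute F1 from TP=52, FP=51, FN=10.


Precision = 52/103 = 0.5049
Recall = 52/62 = 0.8387
F1 = 2·P·R/(P+R) = 2·TP/(2·TP+FP+FN) = 104/(104+51+10) = 104/165 = 0.6303

0.6303


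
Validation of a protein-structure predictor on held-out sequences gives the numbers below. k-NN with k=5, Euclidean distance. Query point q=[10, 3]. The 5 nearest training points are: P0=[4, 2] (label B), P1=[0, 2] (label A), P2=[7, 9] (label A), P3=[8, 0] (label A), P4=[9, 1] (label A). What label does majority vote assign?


d(q,P0) = 6.0828  (label B)
d(q,P1) = 10.0499  (label A)
d(q,P2) = 6.7082  (label A)
d(q,P3) = 3.6056  (label A)
d(q,P4) = 2.2361  (label A)
Votes: A=4, B=1
Majority → A

A


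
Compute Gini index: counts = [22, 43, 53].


Probabilities: [22/118, 43/118, 53/118] ≈ [0.1864, 0.3644, 0.4492]
Σpᵢ² = (484 + 1849 + 2809)/118² = 5142/13924
Gini = 1 - Σpᵢ² = 1 - 5142/13924 = 0.6307

0.6307


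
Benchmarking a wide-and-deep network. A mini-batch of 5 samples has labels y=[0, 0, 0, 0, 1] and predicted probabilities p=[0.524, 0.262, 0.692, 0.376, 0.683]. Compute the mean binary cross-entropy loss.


L[0] = -ln(1-0.524) = -ln(0.476) = 0.7423
L[1] = -ln(1-0.262) = -ln(0.738) = 0.3038
L[2] = -ln(1-0.692) = -ln(0.308) = 1.1777
L[3] = -ln(1-0.376) = -ln(0.624) = 0.4716
L[4] = -ln(0.683) = 0.3813
mean = (0.7423 + 0.3038 + 1.1777 + 0.4716 + 0.3813)/5 = 0.6153

0.6153


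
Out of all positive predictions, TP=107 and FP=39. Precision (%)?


Precision = TP/(TP+FP)
= 107/(107+39)
= 107/146 = 73.29%

73.29%


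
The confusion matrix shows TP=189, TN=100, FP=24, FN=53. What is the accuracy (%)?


Accuracy = (TP+TN)/(TP+TN+FP+FN)
= (189+100)/(366)
= 289/366 = 78.96%

78.96%


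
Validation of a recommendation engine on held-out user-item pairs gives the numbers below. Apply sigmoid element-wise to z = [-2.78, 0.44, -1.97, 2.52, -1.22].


σ(-2.78) = 1/(1+e^2.78) = 0.0584
σ(0.44) = 1/(1+e^-0.44) = 0.6083
σ(-1.97) = 1/(1+e^1.97) = 0.1224
σ(2.52) = 1/(1+e^-2.52) = 0.9255
σ(-1.22) = 1/(1+e^1.22) = 0.2279
result = [0.0584, 0.6083, 0.1224, 0.9255, 0.2279]

[0.0584, 0.6083, 0.1224, 0.9255, 0.2279]


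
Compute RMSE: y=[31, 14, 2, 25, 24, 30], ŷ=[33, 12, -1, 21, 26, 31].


MSE = 38/6 = 6.3333
RMSE = √(38/6) = 2.5166

2.5166


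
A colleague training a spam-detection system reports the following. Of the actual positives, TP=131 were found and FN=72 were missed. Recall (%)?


Recall = TP/(TP+FN)
= 131/(131+72)
= 131/203 = 64.53%

64.53%


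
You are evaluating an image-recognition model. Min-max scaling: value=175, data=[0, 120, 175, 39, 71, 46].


min=0, max=175
(175-0)/(175-0) = 175/175 = 1.0

1.0


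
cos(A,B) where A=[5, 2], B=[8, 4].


A·B = 5·8 + 2·4 = 48
‖A‖ = √29 = 5.3852, ‖B‖ = √80 = 8.9443
cos = 48/(√29·√80) = 48/√2320 = 0.9965

0.9965


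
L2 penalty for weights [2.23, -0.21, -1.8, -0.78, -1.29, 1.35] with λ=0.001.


‖w‖₂² = (2.23)² + (-0.21)² + (-1.8)² + (-0.78)² + (-1.29)² + (1.35)²
     = 4.9729 + 0.0441 + 3.24 + 0.6084 + 1.6641 + 1.8225
     = 12.352
λ·‖w‖₂² = 0.001·12.352 = 0.012352

0.012352


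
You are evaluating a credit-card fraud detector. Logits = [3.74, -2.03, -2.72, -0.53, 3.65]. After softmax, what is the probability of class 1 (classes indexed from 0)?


Exponentials: e^3.74=42.098, e^-2.03=0.1313, e^-2.72=0.0659, e^-0.53=0.5886, e^3.65=38.4747
Sum = 81.3585
Softmax = [0.5174, 0.0016, 0.0008, 0.0072, 0.4729]
p[1] = 0.1313/81.3585 = 0.0016

0.0016


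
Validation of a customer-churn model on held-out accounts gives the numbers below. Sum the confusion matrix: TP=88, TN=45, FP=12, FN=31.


Total = TP + TN + FP + FN
= 88 + 45 + 12 + 31
= 176
(Predicted positive: 100, predicted negative: 76)

176


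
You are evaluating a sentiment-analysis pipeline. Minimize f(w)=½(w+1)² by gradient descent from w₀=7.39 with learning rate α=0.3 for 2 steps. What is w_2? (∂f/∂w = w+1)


step 1: grad = 7.39+1 = 8.39; w = 7.39 - 0.3·(8.39) = 4.873
step 2: grad = 4.873+1 = 5.873; w = 4.873 - 0.3·(5.873) = 3.1111

3.1111


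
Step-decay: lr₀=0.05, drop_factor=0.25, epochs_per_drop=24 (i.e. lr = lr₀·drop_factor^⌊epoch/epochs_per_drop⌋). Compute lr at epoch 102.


n_drops = ⌊102/24⌋ = 4
lr = 0.05·0.25^4 = 0.05·0.00390625 = 0.0001953125

0.0001953125


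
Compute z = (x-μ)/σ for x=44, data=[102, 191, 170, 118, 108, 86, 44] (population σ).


μ = 117, σ = 46.1086
z = (44 - 117)/46.1086 = -1.5832

-1.5832


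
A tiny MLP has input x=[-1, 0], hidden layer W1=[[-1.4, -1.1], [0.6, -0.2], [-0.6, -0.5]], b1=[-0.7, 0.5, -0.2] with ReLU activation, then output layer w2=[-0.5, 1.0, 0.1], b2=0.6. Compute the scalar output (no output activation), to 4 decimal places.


z1[0] = (-1.4)·(-1) + (-1.1)·(0) - 0.7 = 0.7
z1[1] = (0.6)·(-1) + (-0.2)·(0) + 0.5 = -0.1
z1[2] = (-0.6)·(-1) + (-0.5)·(0) - 0.2 = 0.4
h = ReLU(z1) = [0.7, 0.0, 0.4]
output = (-0.5)·(0.7) + (1.0)·(0.0) + (0.1)·(0.4) + 0.6 = 0.29

0.29


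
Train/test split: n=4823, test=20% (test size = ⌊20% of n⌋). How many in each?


Test = ⌊4823·20/100⌋ = 964
Train = 4823 - 964 = 3859

Train: 3859, Test: 964


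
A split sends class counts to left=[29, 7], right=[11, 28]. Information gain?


Parent = [40, 35], H_parent = 0.9968
H_left = 0.7107 (n=36), H_right = 0.8582 (n=39)
H_children = (36/75)·0.7107 + (39/75)·0.8582 = 0.7874
IG = 0.9968 - 0.7874 = 0.2094

0.2094


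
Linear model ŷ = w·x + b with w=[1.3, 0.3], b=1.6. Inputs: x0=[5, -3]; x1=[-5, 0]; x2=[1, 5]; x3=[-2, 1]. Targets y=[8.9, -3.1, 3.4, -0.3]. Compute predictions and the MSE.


ŷ0 = (1.3)·(5) + (0.3)·(-3) + 1.6 = 7.2
ŷ1 = (1.3)·(-5) + (0.3)·(0) + 1.6 = -4.9
ŷ2 = (1.3)·(1) + (0.3)·(5) + 1.6 = 4.4
ŷ3 = (1.3)·(-2) + (0.3)·(1) + 1.6 = -0.7
errors² = [2.89, 3.24, 1.0, 0.16]
MSE = 7.2900/4 = 1.8225

1.8225


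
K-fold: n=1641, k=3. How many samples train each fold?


Fold size = 1641/3 = 547
Training per fold = 1641 - 547 = 1094

1094


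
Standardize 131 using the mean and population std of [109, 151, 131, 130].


μ = 130.25, σ = 14.8556
z = (131 - 130.25)/14.8556 = 0.0505

0.0505


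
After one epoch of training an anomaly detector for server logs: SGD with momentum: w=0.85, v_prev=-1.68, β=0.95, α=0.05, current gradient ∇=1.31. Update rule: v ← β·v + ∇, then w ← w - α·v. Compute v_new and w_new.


v_new = 0.95·-1.68 + 1.31 = -1.596 + 1.31 = -0.286
w_new = 0.85 - 0.05·-0.286 = 0.85 + 0.0143 = 0.8643

v_new=-0.286, w_new=0.8643


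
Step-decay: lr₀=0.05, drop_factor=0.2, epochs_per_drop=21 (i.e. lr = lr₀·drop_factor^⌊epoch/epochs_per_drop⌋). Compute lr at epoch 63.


n_drops = ⌊63/21⌋ = 3
lr = 0.05·0.2^3 = 0.05·0.008 = 0.0004

0.0004


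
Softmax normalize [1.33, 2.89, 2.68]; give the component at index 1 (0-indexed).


Exponentials: e^1.33=3.781, e^2.89=17.9933, e^2.68=14.5851
Sum = 36.3594
Softmax = [0.104, 0.4949, 0.4011]
p[1] = 17.9933/36.3594 = 0.4949

0.4949


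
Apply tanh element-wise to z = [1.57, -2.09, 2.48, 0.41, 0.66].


tanh(1.57) = 0.917
tanh(-2.09) = -0.9699
tanh(2.48) = 0.9861
tanh(0.41) = 0.3885
tanh(0.66) = 0.5784
result = [0.917, -0.9699, 0.9861, 0.3885, 0.5784]

[0.917, -0.9699, 0.9861, 0.3885, 0.5784]


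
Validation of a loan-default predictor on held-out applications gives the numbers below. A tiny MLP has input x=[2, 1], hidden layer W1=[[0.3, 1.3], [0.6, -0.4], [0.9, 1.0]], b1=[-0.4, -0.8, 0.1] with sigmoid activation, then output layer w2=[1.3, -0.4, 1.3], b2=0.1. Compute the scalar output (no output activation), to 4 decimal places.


z1[0] = (0.3)·(2) + (1.3)·(1) - 0.4 = 1.5
z1[1] = (0.6)·(2) + (-0.4)·(1) - 0.8 = 0.0
z1[2] = (0.9)·(2) + (1.0)·(1) + 0.1 = 2.9
h = sigmoid(z1) = [0.8176, 0.5, 0.9478]
output = (1.3)·(0.8176) + (-0.4)·(0.5) + (1.3)·(0.9478) + 0.1 = 2.195

2.195


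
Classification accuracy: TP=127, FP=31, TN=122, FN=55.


Accuracy = (TP+TN)/(TP+TN+FP+FN)
= (127+122)/(335)
= 249/335 = 74.33%

74.33%


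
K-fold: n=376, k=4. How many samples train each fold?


Fold size = 376/4 = 94
Training per fold = 376 - 94 = 282

282


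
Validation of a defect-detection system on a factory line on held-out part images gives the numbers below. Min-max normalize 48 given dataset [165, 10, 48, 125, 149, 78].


min=10, max=165
(48-10)/(165-10) = 38/155 = 0.2452

0.2452


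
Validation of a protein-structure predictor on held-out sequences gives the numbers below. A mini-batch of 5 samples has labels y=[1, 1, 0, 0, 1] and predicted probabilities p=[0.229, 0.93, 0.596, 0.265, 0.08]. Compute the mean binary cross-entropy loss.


L[0] = -ln(0.229) = 1.474
L[1] = -ln(0.93) = 0.0726
L[2] = -ln(1-0.596) = -ln(0.404) = 0.9063
L[3] = -ln(1-0.265) = -ln(0.735) = 0.3079
L[4] = -ln(0.08) = 2.5257
mean = (1.474 + 0.0726 + 0.9063 + 0.3079 + 2.5257)/5 = 1.0573

1.0573


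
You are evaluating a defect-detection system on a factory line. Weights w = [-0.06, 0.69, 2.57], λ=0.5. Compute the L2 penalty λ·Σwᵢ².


‖w‖₂² = (-0.06)² + (0.69)² + (2.57)²
     = 0.0036 + 0.4761 + 6.6049
     = 7.0846
λ·‖w‖₂² = 0.5·7.0846 = 3.5423

3.5423


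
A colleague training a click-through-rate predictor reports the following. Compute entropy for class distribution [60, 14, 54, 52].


Probabilities: [60/180, 14/180, 54/180, 52/180] ≈ [0.3333, 0.0778, 0.3, 0.2889]
H = -((60/180)·log₂(60/180) + (14/180)·log₂(14/180) + (54/180)·log₂(54/180) + (52/180)·log₂(52/180))
  = 1.8535 bits

1.8535 bits


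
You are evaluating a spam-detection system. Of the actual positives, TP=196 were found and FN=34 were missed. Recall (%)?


Recall = TP/(TP+FN)
= 196/(196+34)
= 196/230 = 85.22%

85.22%


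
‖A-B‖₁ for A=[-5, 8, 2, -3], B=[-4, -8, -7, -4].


d = |-5+ 4| + |8+ 8| + |2+ 7| + |-3+ 4|
  = 1 + 16 + 9 + 1
  = 27

27


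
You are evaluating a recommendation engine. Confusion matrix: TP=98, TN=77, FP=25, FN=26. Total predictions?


Total = TP + TN + FP + FN
= 98 + 77 + 25 + 26
= 226
(Predicted positive: 123, predicted negative: 103)

226


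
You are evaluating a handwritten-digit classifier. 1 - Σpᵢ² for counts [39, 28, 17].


Probabilities: [39/84, 28/84, 17/84] ≈ [0.4643, 0.3333, 0.2024]
Σpᵢ² = (1521 + 784 + 289)/84² = 2594/7056
Gini = 1 - Σpᵢ² = 1 - 2594/7056 = 0.6324

0.6324


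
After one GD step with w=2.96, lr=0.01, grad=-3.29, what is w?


w_new = w - α·∇
= 2.96 - 0.01·-3.29
= 2.96 + 0.0329
= 2.9929

2.9929


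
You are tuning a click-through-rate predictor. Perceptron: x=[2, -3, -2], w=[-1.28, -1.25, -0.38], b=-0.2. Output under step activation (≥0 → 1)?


z = (2)·(-1.28) + (-3)·(-1.25) + (-2)·(-0.38) - 0.2
  = 1.75
step(z) = 1 (z≥0)

1


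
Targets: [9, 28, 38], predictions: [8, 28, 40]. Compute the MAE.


Absolute errors: |9-8|=1, |28-28|=0, |38-40|=2
Sum = 3
MAE = 3/3 = 1

1


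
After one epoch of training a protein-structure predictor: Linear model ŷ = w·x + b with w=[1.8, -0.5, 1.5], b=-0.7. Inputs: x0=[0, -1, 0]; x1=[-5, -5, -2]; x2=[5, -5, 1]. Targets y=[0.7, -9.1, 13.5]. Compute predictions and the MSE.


ŷ0 = (1.8)·(0) + (-0.5)·(-1) + (1.5)·(0) - 0.7 = -0.2
ŷ1 = (1.8)·(-5) + (-0.5)·(-5) + (1.5)·(-2) - 0.7 = -10.2
ŷ2 = (1.8)·(5) + (-0.5)·(-5) + (1.5)·(1) - 0.7 = 12.3
errors² = [0.81, 1.21, 1.44]
MSE = 3.4600/3 = 1.1533

1.1533


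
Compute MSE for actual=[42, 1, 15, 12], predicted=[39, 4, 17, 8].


Squared errors: (42-39)²=9, (1-4)²=9, (15-17)²=4, (12-8)²=16
Sum = 38
MSE = 38/4 = 19/2

19/2


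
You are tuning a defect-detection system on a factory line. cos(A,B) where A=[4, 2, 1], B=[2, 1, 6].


A·B = 4·2 + 2·1 + 1·6 = 16
‖A‖ = √21 = 4.5826, ‖B‖ = √41 = 6.4031
cos = 16/(√21·√41) = 16/√861 = 0.5453

0.5453


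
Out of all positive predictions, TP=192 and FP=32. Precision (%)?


Precision = TP/(TP+FP)
= 192/(192+32)
= 192/224 = 85.71%

85.71%


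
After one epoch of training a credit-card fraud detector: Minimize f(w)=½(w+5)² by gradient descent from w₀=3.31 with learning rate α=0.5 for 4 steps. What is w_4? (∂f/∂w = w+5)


step 1: grad = 3.31+5 = 8.31; w = 3.31 - 0.5·(8.31) = -0.845
step 2: grad = -0.845+5 = 4.155; w = -0.845 - 0.5·(4.155) = -2.9225
step 3: grad = -2.9225+5 = 2.0775; w = -2.9225 - 0.5·(2.0775) = -3.96125
step 4: grad = -3.96125+5 = 1.03875; w = -3.96125 - 0.5·(1.03875) = -4.480625

-4.480625


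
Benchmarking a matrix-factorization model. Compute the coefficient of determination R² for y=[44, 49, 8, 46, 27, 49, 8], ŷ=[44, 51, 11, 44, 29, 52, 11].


ȳ = 33
SS_res = Σ(y-ŷ)² = 39
SS_tot = Σ(y-ȳ)² = 2088
R² = 1 - SS_res/SS_tot = 1 - 0.0187 = 0.9813

0.9813


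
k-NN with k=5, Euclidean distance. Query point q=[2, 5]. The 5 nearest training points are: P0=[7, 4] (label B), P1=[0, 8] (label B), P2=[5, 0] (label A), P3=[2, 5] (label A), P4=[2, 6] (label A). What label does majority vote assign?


d(q,P0) = 5.099  (label B)
d(q,P1) = 3.6056  (label B)
d(q,P2) = 5.831  (label A)
d(q,P3) = 0.0  (label A)
d(q,P4) = 1.0  (label A)
Votes: A=3, B=2
Majority → A

A


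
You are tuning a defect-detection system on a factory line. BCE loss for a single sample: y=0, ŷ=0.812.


BCE = -[y·ln(p) + (1-y)·ln(1-p)]
= -0 - 1·ln(1-0.812)
= -ln(0.188) = 1.6713

1.6713


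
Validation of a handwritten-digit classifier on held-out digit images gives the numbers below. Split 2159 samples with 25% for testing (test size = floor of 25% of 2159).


Test = ⌊2159·25/100⌋ = 539
Train = 2159 - 539 = 1620

Train: 1620, Test: 539


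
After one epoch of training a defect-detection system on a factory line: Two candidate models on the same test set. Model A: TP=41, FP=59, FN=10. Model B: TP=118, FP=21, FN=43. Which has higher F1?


Model A: P=41/100=0.41, R=41/51=0.8039, F1=2PR/(P+R)=2TP/(2TP+FP+FN)=82/151=0.543
Model B: P=118/139=0.8489, R=118/161=0.7329, F1=2PR/(P+R)=2TP/(2TP+FP+FN)=236/300=0.7867
0.543 < 0.7867 → Model B

Model B


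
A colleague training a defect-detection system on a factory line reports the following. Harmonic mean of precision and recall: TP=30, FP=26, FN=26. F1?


Precision = 30/56 = 0.5357
Recall = 30/56 = 0.5357
F1 = 2·P·R/(P+R) = 2·TP/(2·TP+FP+FN) = 60/(60+26+26) = 60/112 = 0.5357

0.5357


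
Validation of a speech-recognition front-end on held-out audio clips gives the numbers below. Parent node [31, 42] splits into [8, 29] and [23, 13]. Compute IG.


Parent = [31, 42], H_parent = 0.9836
H_left = 0.7532 (n=37), H_right = 0.9436 (n=36)
H_children = (37/73)·0.7532 + (36/73)·0.9436 = 0.8471
IG = 0.9836 - 0.8471 = 0.1365

0.1365


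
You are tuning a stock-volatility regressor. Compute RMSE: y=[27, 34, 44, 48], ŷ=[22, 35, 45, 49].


MSE = 28/4 = 7
RMSE = √(28/4) = 2.6458

2.6458


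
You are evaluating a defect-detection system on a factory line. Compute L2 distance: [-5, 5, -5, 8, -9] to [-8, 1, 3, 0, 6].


d = √((-5+ 8)² + (5-1)² + (-5-3)² + (8-0)² + (-9-6)²)
  = √(9 + 16 + 64 + 64 + 225)
  = √378 = 19.4422

19.4422


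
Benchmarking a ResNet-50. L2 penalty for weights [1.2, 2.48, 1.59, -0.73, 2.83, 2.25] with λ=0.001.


‖w‖₂² = (1.2)² + (2.48)² + (1.59)² + (-0.73)² + (2.83)² + (2.25)²
     = 1.44 + 6.1504 + 2.5281 + 0.5329 + 8.0089 + 5.0625
     = 23.7228
λ·‖w‖₂² = 0.001·23.7228 = 0.023723

0.023723


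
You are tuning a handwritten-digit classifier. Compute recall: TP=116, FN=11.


Recall = TP/(TP+FN)
= 116/(116+11)
= 116/127 = 91.34%

91.34%
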